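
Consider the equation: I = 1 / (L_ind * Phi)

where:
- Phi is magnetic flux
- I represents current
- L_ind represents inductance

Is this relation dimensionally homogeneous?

No

Phi (magnetic flux) has dimensions [I^-1 L^2 M T^-2].
I (current) has dimensions [I].
L_ind (inductance) has dimensions [I^-2 L^2 M T^-2].

Left side: [I]
Right side: [I^3 L^-4 M^-2 T^4]

The two sides have different dimensions, so the equation is NOT dimensionally consistent.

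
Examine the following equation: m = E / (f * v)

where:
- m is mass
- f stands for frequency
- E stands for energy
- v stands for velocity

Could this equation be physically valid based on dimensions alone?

No

m (mass) has dimensions [M].
f (frequency) has dimensions [T^-1].
E (energy) has dimensions [L^2 M T^-2].
v (velocity) has dimensions [L T^-1].

Left side: [M]
Right side: [L M]

The two sides have different dimensions, so the equation is NOT dimensionally consistent.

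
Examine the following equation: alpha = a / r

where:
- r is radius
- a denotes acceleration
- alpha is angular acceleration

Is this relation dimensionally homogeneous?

Yes

r (radius) has dimensions [L].
a (acceleration) has dimensions [L T^-2].
alpha (angular acceleration) has dimensions [T^-2].

Left side: [T^-2]
Right side: [T^-2]

Both sides have the same dimensions, so the equation is dimensionally consistent.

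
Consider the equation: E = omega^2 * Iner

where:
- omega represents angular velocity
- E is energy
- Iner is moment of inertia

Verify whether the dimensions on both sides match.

Yes

omega (angular velocity) has dimensions [T^-1].
E (energy) has dimensions [L^2 M T^-2].
Iner (moment of inertia) has dimensions [L^2 M].

Left side: [L^2 M T^-2]
Right side: [L^2 M T^-2]

Both sides have the same dimensions, so the equation is dimensionally consistent.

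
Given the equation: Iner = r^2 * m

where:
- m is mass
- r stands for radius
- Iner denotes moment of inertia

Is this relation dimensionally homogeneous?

Yes

m (mass) has dimensions [M].
r (radius) has dimensions [L].
Iner (moment of inertia) has dimensions [L^2 M].

Left side: [L^2 M]
Right side: [L^2 M]

Both sides have the same dimensions, so the equation is dimensionally consistent.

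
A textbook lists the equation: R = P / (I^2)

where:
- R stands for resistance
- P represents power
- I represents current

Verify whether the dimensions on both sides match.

Yes

R (resistance) has dimensions [I^-2 L^2 M T^-3].
P (power) has dimensions [L^2 M T^-3].
I (current) has dimensions [I].

Left side: [I^-2 L^2 M T^-3]
Right side: [I^-2 L^2 M T^-3]

Both sides have the same dimensions, so the equation is dimensionally consistent.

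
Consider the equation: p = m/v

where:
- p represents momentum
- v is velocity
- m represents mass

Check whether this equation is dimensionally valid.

No

p (momentum) has dimensions [L M T^-1].
v (velocity) has dimensions [L T^-1].
m (mass) has dimensions [M].

Left side: [L M T^-1]
Right side: [L^-1 M T]

The two sides have different dimensions, so the equation is NOT dimensionally consistent.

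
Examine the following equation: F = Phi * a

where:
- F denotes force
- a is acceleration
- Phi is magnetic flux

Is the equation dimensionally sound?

No

F (force) has dimensions [L M T^-2].
a (acceleration) has dimensions [L T^-2].
Phi (magnetic flux) has dimensions [I^-1 L^2 M T^-2].

Left side: [L M T^-2]
Right side: [I^-1 L^3 M T^-4]

The two sides have different dimensions, so the equation is NOT dimensionally consistent.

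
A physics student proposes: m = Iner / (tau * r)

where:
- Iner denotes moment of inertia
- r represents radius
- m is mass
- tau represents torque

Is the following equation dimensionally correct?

No

Iner (moment of inertia) has dimensions [L^2 M].
r (radius) has dimensions [L].
m (mass) has dimensions [M].
tau (torque) has dimensions [L^2 M T^-2].

Left side: [M]
Right side: [L^-1 T^2]

The two sides have different dimensions, so the equation is NOT dimensionally consistent.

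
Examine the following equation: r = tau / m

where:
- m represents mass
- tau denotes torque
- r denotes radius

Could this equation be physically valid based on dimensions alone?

No

m (mass) has dimensions [M].
tau (torque) has dimensions [L^2 M T^-2].
r (radius) has dimensions [L].

Left side: [L]
Right side: [L^2 T^-2]

The two sides have different dimensions, so the equation is NOT dimensionally consistent.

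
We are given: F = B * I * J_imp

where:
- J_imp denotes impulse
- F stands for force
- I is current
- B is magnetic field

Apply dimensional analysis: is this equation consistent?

No

J_imp (impulse) has dimensions [L M T^-1].
F (force) has dimensions [L M T^-2].
I (current) has dimensions [I].
B (magnetic field) has dimensions [I^-1 M T^-2].

Left side: [L M T^-2]
Right side: [L M^2 T^-3]

The two sides have different dimensions, so the equation is NOT dimensionally consistent.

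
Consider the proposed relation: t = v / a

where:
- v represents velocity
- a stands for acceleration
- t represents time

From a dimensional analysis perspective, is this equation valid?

Yes

v (velocity) has dimensions [L T^-1].
a (acceleration) has dimensions [L T^-2].
t (time) has dimensions [T].

Left side: [T]
Right side: [T]

Both sides have the same dimensions, so the equation is dimensionally consistent.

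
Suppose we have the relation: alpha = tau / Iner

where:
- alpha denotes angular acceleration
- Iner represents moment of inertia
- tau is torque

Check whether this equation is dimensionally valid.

Yes

alpha (angular acceleration) has dimensions [T^-2].
Iner (moment of inertia) has dimensions [L^2 M].
tau (torque) has dimensions [L^2 M T^-2].

Left side: [T^-2]
Right side: [T^-2]

Both sides have the same dimensions, so the equation is dimensionally consistent.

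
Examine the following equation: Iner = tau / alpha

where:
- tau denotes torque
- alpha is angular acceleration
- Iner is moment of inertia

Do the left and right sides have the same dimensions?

Yes

tau (torque) has dimensions [L^2 M T^-2].
alpha (angular acceleration) has dimensions [T^-2].
Iner (moment of inertia) has dimensions [L^2 M].

Left side: [L^2 M]
Right side: [L^2 M]

Both sides have the same dimensions, so the equation is dimensionally consistent.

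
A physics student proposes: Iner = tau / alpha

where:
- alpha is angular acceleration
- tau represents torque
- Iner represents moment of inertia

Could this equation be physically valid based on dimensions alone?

Yes

alpha (angular acceleration) has dimensions [T^-2].
tau (torque) has dimensions [L^2 M T^-2].
Iner (moment of inertia) has dimensions [L^2 M].

Left side: [L^2 M]
Right side: [L^2 M]

Both sides have the same dimensions, so the equation is dimensionally consistent.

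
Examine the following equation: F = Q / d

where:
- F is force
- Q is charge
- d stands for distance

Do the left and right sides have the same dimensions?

No

F (force) has dimensions [L M T^-2].
Q (charge) has dimensions [I T].
d (distance) has dimensions [L].

Left side: [L M T^-2]
Right side: [I L^-1 T]

The two sides have different dimensions, so the equation is NOT dimensionally consistent.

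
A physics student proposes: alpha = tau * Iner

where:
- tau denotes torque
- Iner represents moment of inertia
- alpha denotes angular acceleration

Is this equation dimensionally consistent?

No

tau (torque) has dimensions [L^2 M T^-2].
Iner (moment of inertia) has dimensions [L^2 M].
alpha (angular acceleration) has dimensions [T^-2].

Left side: [T^-2]
Right side: [L^4 M^2 T^-2]

The two sides have different dimensions, so the equation is NOT dimensionally consistent.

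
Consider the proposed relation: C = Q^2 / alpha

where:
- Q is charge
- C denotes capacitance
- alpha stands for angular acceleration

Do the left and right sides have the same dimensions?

No

Q (charge) has dimensions [I T].
C (capacitance) has dimensions [I^2 L^-2 M^-1 T^4].
alpha (angular acceleration) has dimensions [T^-2].

Left side: [I^2 L^-2 M^-1 T^4]
Right side: [I^2 T^4]

The two sides have different dimensions, so the equation is NOT dimensionally consistent.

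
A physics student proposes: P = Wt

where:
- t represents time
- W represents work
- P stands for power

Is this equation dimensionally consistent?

No

t (time) has dimensions [T].
W (work) has dimensions [L^2 M T^-2].
P (power) has dimensions [L^2 M T^-3].

Left side: [L^2 M T^-3]
Right side: [L^2 M T^-1]

The two sides have different dimensions, so the equation is NOT dimensionally consistent.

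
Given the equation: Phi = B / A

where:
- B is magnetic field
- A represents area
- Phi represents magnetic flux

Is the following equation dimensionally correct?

No

B (magnetic field) has dimensions [I^-1 M T^-2].
A (area) has dimensions [L^2].
Phi (magnetic flux) has dimensions [I^-1 L^2 M T^-2].

Left side: [I^-1 L^2 M T^-2]
Right side: [I^-1 L^-2 M T^-2]

The two sides have different dimensions, so the equation is NOT dimensionally consistent.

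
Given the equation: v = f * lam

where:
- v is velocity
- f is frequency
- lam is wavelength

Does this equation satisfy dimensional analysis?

Yes

v (velocity) has dimensions [L T^-1].
f (frequency) has dimensions [T^-1].
lam (wavelength) has dimensions [L].

Left side: [L T^-1]
Right side: [L T^-1]

Both sides have the same dimensions, so the equation is dimensionally consistent.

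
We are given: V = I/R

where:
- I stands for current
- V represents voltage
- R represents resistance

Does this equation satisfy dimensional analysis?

No

I (current) has dimensions [I].
V (voltage) has dimensions [I^-1 L^2 M T^-3].
R (resistance) has dimensions [I^-2 L^2 M T^-3].

Left side: [I^-1 L^2 M T^-3]
Right side: [I^3 L^-2 M^-1 T^3]

The two sides have different dimensions, so the equation is NOT dimensionally consistent.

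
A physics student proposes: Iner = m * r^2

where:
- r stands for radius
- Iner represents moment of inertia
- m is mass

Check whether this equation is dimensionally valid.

Yes

r (radius) has dimensions [L].
Iner (moment of inertia) has dimensions [L^2 M].
m (mass) has dimensions [M].

Left side: [L^2 M]
Right side: [L^2 M]

Both sides have the same dimensions, so the equation is dimensionally consistent.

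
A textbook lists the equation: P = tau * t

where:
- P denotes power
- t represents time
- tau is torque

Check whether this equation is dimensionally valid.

No

P (power) has dimensions [L^2 M T^-3].
t (time) has dimensions [T].
tau (torque) has dimensions [L^2 M T^-2].

Left side: [L^2 M T^-3]
Right side: [L^2 M T^-1]

The two sides have different dimensions, so the equation is NOT dimensionally consistent.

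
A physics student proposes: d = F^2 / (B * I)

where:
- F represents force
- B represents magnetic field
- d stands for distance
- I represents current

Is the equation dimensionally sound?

No

F (force) has dimensions [L M T^-2].
B (magnetic field) has dimensions [I^-1 M T^-2].
d (distance) has dimensions [L].
I (current) has dimensions [I].

Left side: [L]
Right side: [L^2 M T^-2]

The two sides have different dimensions, so the equation is NOT dimensionally consistent.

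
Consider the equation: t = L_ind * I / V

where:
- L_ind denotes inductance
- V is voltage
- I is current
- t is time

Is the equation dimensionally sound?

Yes

L_ind (inductance) has dimensions [I^-2 L^2 M T^-2].
V (voltage) has dimensions [I^-1 L^2 M T^-3].
I (current) has dimensions [I].
t (time) has dimensions [T].

Left side: [T]
Right side: [T]

Both sides have the same dimensions, so the equation is dimensionally consistent.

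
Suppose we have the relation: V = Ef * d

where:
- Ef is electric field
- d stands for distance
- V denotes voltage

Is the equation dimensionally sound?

Yes

Ef (electric field) has dimensions [I^-1 L M T^-3].
d (distance) has dimensions [L].
V (voltage) has dimensions [I^-1 L^2 M T^-3].

Left side: [I^-1 L^2 M T^-3]
Right side: [I^-1 L^2 M T^-3]

Both sides have the same dimensions, so the equation is dimensionally consistent.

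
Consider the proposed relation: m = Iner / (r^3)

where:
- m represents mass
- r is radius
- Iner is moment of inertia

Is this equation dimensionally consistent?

No

m (mass) has dimensions [M].
r (radius) has dimensions [L].
Iner (moment of inertia) has dimensions [L^2 M].

Left side: [M]
Right side: [L^-1 M]

The two sides have different dimensions, so the equation is NOT dimensionally consistent.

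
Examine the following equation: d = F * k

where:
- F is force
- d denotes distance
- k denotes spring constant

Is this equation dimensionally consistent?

No

F (force) has dimensions [L M T^-2].
d (distance) has dimensions [L].
k (spring constant) has dimensions [M T^-2].

Left side: [L]
Right side: [L M^2 T^-4]

The two sides have different dimensions, so the equation is NOT dimensionally consistent.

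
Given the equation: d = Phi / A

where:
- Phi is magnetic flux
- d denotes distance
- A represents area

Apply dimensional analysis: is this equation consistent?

No

Phi (magnetic flux) has dimensions [I^-1 L^2 M T^-2].
d (distance) has dimensions [L].
A (area) has dimensions [L^2].

Left side: [L]
Right side: [I^-1 M T^-2]

The two sides have different dimensions, so the equation is NOT dimensionally consistent.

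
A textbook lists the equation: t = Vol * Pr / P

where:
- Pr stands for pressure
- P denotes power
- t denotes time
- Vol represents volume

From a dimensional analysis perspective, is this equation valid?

Yes

Pr (pressure) has dimensions [L^-1 M T^-2].
P (power) has dimensions [L^2 M T^-3].
t (time) has dimensions [T].
Vol (volume) has dimensions [L^3].

Left side: [T]
Right side: [T]

Both sides have the same dimensions, so the equation is dimensionally consistent.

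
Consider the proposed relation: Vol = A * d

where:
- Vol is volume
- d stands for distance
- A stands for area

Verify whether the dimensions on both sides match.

Yes

Vol (volume) has dimensions [L^3].
d (distance) has dimensions [L].
A (area) has dimensions [L^2].

Left side: [L^3]
Right side: [L^3]

Both sides have the same dimensions, so the equation is dimensionally consistent.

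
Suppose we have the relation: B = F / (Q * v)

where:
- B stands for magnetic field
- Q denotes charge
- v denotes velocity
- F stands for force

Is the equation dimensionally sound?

Yes

B (magnetic field) has dimensions [I^-1 M T^-2].
Q (charge) has dimensions [I T].
v (velocity) has dimensions [L T^-1].
F (force) has dimensions [L M T^-2].

Left side: [I^-1 M T^-2]
Right side: [I^-1 M T^-2]

Both sides have the same dimensions, so the equation is dimensionally consistent.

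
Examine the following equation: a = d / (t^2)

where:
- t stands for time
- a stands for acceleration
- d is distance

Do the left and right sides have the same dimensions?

Yes

t (time) has dimensions [T].
a (acceleration) has dimensions [L T^-2].
d (distance) has dimensions [L].

Left side: [L T^-2]
Right side: [L T^-2]

Both sides have the same dimensions, so the equation is dimensionally consistent.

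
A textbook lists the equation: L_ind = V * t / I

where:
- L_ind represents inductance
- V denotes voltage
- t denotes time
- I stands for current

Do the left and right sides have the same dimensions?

Yes

L_ind (inductance) has dimensions [I^-2 L^2 M T^-2].
V (voltage) has dimensions [I^-1 L^2 M T^-3].
t (time) has dimensions [T].
I (current) has dimensions [I].

Left side: [I^-2 L^2 M T^-2]
Right side: [I^-2 L^2 M T^-2]

Both sides have the same dimensions, so the equation is dimensionally consistent.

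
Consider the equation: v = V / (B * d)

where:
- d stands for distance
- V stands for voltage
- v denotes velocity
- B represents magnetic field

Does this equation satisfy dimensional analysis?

Yes

d (distance) has dimensions [L].
V (voltage) has dimensions [I^-1 L^2 M T^-3].
v (velocity) has dimensions [L T^-1].
B (magnetic field) has dimensions [I^-1 M T^-2].

Left side: [L T^-1]
Right side: [L T^-1]

Both sides have the same dimensions, so the equation is dimensionally consistent.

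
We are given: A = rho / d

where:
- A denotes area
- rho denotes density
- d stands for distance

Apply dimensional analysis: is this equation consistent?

No

A (area) has dimensions [L^2].
rho (density) has dimensions [L^-3 M].
d (distance) has dimensions [L].

Left side: [L^2]
Right side: [L^-4 M]

The two sides have different dimensions, so the equation is NOT dimensionally consistent.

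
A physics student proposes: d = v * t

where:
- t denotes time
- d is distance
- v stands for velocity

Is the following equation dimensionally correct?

Yes

t (time) has dimensions [T].
d (distance) has dimensions [L].
v (velocity) has dimensions [L T^-1].

Left side: [L]
Right side: [L]

Both sides have the same dimensions, so the equation is dimensionally consistent.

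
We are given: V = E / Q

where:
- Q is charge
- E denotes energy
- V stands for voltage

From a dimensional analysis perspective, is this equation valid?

Yes

Q (charge) has dimensions [I T].
E (energy) has dimensions [L^2 M T^-2].
V (voltage) has dimensions [I^-1 L^2 M T^-3].

Left side: [I^-1 L^2 M T^-3]
Right side: [I^-1 L^2 M T^-3]

Both sides have the same dimensions, so the equation is dimensionally consistent.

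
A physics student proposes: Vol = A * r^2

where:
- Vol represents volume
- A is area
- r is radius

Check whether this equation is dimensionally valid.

No

Vol (volume) has dimensions [L^3].
A (area) has dimensions [L^2].
r (radius) has dimensions [L].

Left side: [L^3]
Right side: [L^4]

The two sides have different dimensions, so the equation is NOT dimensionally consistent.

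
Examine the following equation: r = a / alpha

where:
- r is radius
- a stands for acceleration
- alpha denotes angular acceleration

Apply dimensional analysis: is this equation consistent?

Yes

r (radius) has dimensions [L].
a (acceleration) has dimensions [L T^-2].
alpha (angular acceleration) has dimensions [T^-2].

Left side: [L]
Right side: [L]

Both sides have the same dimensions, so the equation is dimensionally consistent.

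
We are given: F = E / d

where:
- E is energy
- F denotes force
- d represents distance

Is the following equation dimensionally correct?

Yes

E (energy) has dimensions [L^2 M T^-2].
F (force) has dimensions [L M T^-2].
d (distance) has dimensions [L].

Left side: [L M T^-2]
Right side: [L M T^-2]

Both sides have the same dimensions, so the equation is dimensionally consistent.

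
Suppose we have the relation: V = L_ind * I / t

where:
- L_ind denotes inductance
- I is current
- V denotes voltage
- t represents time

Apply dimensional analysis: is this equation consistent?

Yes

L_ind (inductance) has dimensions [I^-2 L^2 M T^-2].
I (current) has dimensions [I].
V (voltage) has dimensions [I^-1 L^2 M T^-3].
t (time) has dimensions [T].

Left side: [I^-1 L^2 M T^-3]
Right side: [I^-1 L^2 M T^-3]

Both sides have the same dimensions, so the equation is dimensionally consistent.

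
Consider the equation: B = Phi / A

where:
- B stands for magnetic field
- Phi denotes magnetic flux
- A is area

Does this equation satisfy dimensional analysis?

Yes

B (magnetic field) has dimensions [I^-1 M T^-2].
Phi (magnetic flux) has dimensions [I^-1 L^2 M T^-2].
A (area) has dimensions [L^2].

Left side: [I^-1 M T^-2]
Right side: [I^-1 M T^-2]

Both sides have the same dimensions, so the equation is dimensionally consistent.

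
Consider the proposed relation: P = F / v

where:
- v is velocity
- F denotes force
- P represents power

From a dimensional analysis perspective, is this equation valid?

No

v (velocity) has dimensions [L T^-1].
F (force) has dimensions [L M T^-2].
P (power) has dimensions [L^2 M T^-3].

Left side: [L^2 M T^-3]
Right side: [M T^-1]

The two sides have different dimensions, so the equation is NOT dimensionally consistent.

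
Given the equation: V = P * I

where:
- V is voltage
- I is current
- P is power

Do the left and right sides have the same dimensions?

No

V (voltage) has dimensions [I^-1 L^2 M T^-3].
I (current) has dimensions [I].
P (power) has dimensions [L^2 M T^-3].

Left side: [I^-1 L^2 M T^-3]
Right side: [I L^2 M T^-3]

The two sides have different dimensions, so the equation is NOT dimensionally consistent.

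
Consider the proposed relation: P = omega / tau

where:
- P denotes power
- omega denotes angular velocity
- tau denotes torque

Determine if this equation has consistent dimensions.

No

P (power) has dimensions [L^2 M T^-3].
omega (angular velocity) has dimensions [T^-1].
tau (torque) has dimensions [L^2 M T^-2].

Left side: [L^2 M T^-3]
Right side: [L^-2 M^-1 T]

The two sides have different dimensions, so the equation is NOT dimensionally consistent.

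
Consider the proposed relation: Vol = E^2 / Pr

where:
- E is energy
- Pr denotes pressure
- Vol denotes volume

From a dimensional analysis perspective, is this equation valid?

No

E (energy) has dimensions [L^2 M T^-2].
Pr (pressure) has dimensions [L^-1 M T^-2].
Vol (volume) has dimensions [L^3].

Left side: [L^3]
Right side: [L^5 M T^-2]

The two sides have different dimensions, so the equation is NOT dimensionally consistent.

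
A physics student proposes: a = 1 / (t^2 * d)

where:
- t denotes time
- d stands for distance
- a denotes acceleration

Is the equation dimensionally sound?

No

t (time) has dimensions [T].
d (distance) has dimensions [L].
a (acceleration) has dimensions [L T^-2].

Left side: [L T^-2]
Right side: [L^-1 T^-2]

The two sides have different dimensions, so the equation is NOT dimensionally consistent.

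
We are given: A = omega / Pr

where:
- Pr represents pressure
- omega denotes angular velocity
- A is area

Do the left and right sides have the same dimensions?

No

Pr (pressure) has dimensions [L^-1 M T^-2].
omega (angular velocity) has dimensions [T^-1].
A (area) has dimensions [L^2].

Left side: [L^2]
Right side: [L M^-1 T]

The two sides have different dimensions, so the equation is NOT dimensionally consistent.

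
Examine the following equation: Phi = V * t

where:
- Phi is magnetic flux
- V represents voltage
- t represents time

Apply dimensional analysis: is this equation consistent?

Yes

Phi (magnetic flux) has dimensions [I^-1 L^2 M T^-2].
V (voltage) has dimensions [I^-1 L^2 M T^-3].
t (time) has dimensions [T].

Left side: [I^-1 L^2 M T^-2]
Right side: [I^-1 L^2 M T^-2]

Both sides have the same dimensions, so the equation is dimensionally consistent.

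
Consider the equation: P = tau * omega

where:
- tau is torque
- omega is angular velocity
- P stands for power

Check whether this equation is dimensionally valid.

Yes

tau (torque) has dimensions [L^2 M T^-2].
omega (angular velocity) has dimensions [T^-1].
P (power) has dimensions [L^2 M T^-3].

Left side: [L^2 M T^-3]
Right side: [L^2 M T^-3]

Both sides have the same dimensions, so the equation is dimensionally consistent.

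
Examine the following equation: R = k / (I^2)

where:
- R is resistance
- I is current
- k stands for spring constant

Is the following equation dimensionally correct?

No

R (resistance) has dimensions [I^-2 L^2 M T^-3].
I (current) has dimensions [I].
k (spring constant) has dimensions [M T^-2].

Left side: [I^-2 L^2 M T^-3]
Right side: [I^-2 M T^-2]

The two sides have different dimensions, so the equation is NOT dimensionally consistent.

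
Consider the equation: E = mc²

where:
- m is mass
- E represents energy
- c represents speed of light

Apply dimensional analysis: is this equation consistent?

Yes

m (mass) has dimensions [M].
E (energy) has dimensions [L^2 M T^-2].
c (speed of light) has dimensions [L T^-1].

Left side: [L^2 M T^-2]
Right side: [L^2 M T^-2]

Both sides have the same dimensions, so the equation is dimensionally consistent.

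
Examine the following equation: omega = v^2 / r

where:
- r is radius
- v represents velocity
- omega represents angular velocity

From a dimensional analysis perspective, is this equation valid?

No

r (radius) has dimensions [L].
v (velocity) has dimensions [L T^-1].
omega (angular velocity) has dimensions [T^-1].

Left side: [T^-1]
Right side: [L T^-2]

The two sides have different dimensions, so the equation is NOT dimensionally consistent.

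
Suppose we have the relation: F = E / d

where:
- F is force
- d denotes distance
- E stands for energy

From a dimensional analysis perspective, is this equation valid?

Yes

F (force) has dimensions [L M T^-2].
d (distance) has dimensions [L].
E (energy) has dimensions [L^2 M T^-2].

Left side: [L M T^-2]
Right side: [L M T^-2]

Both sides have the same dimensions, so the equation is dimensionally consistent.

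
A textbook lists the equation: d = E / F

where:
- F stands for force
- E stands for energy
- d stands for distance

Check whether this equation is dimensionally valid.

Yes

F (force) has dimensions [L M T^-2].
E (energy) has dimensions [L^2 M T^-2].
d (distance) has dimensions [L].

Left side: [L]
Right side: [L]

Both sides have the same dimensions, so the equation is dimensionally consistent.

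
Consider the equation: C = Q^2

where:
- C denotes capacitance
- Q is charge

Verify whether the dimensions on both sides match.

No

C (capacitance) has dimensions [I^2 L^-2 M^-1 T^4].
Q (charge) has dimensions [I T].

Left side: [I^2 L^-2 M^-1 T^4]
Right side: [I^2 T^2]

The two sides have different dimensions, so the equation is NOT dimensionally consistent.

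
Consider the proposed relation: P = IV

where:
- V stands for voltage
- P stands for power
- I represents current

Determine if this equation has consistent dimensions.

Yes

V (voltage) has dimensions [I^-1 L^2 M T^-3].
P (power) has dimensions [L^2 M T^-3].
I (current) has dimensions [I].

Left side: [L^2 M T^-3]
Right side: [L^2 M T^-3]

Both sides have the same dimensions, so the equation is dimensionally consistent.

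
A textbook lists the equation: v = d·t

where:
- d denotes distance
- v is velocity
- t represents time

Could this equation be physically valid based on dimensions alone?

No

d (distance) has dimensions [L].
v (velocity) has dimensions [L T^-1].
t (time) has dimensions [T].

Left side: [L T^-1]
Right side: [L T]

The two sides have different dimensions, so the equation is NOT dimensionally consistent.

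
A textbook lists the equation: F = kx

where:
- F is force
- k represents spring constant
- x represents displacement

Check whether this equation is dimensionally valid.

Yes

F (force) has dimensions [L M T^-2].
k (spring constant) has dimensions [M T^-2].
x (displacement) has dimensions [L].

Left side: [L M T^-2]
Right side: [L M T^-2]

Both sides have the same dimensions, so the equation is dimensionally consistent.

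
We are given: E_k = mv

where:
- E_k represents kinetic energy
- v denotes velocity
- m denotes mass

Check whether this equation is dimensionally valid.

No

E_k (kinetic energy) has dimensions [L^2 M T^-2].
v (velocity) has dimensions [L T^-1].
m (mass) has dimensions [M].

Left side: [L^2 M T^-2]
Right side: [L M T^-1]

The two sides have different dimensions, so the equation is NOT dimensionally consistent.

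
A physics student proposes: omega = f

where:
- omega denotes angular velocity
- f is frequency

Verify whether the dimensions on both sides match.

Yes

omega (angular velocity) has dimensions [T^-1].
f (frequency) has dimensions [T^-1].

Left side: [T^-1]
Right side: [T^-1]

Both sides have the same dimensions, so the equation is dimensionally consistent.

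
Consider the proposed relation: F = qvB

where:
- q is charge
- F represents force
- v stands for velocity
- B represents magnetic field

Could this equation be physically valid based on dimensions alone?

Yes

q (charge) has dimensions [I T].
F (force) has dimensions [L M T^-2].
v (velocity) has dimensions [L T^-1].
B (magnetic field) has dimensions [I^-1 M T^-2].

Left side: [L M T^-2]
Right side: [L M T^-2]

Both sides have the same dimensions, so the equation is dimensionally consistent.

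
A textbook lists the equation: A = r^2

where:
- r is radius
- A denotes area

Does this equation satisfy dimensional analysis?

Yes

r (radius) has dimensions [L].
A (area) has dimensions [L^2].

Left side: [L^2]
Right side: [L^2]

Both sides have the same dimensions, so the equation is dimensionally consistent.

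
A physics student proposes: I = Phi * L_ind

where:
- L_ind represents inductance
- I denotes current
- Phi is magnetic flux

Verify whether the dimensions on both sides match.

No

L_ind (inductance) has dimensions [I^-2 L^2 M T^-2].
I (current) has dimensions [I].
Phi (magnetic flux) has dimensions [I^-1 L^2 M T^-2].

Left side: [I]
Right side: [I^-3 L^4 M^2 T^-4]

The two sides have different dimensions, so the equation is NOT dimensionally consistent.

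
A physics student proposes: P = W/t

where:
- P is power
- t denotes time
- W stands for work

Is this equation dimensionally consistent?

Yes

P (power) has dimensions [L^2 M T^-3].
t (time) has dimensions [T].
W (work) has dimensions [L^2 M T^-2].

Left side: [L^2 M T^-3]
Right side: [L^2 M T^-3]

Both sides have the same dimensions, so the equation is dimensionally consistent.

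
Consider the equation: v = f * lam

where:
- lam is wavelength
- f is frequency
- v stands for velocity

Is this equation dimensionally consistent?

Yes

lam (wavelength) has dimensions [L].
f (frequency) has dimensions [T^-1].
v (velocity) has dimensions [L T^-1].

Left side: [L T^-1]
Right side: [L T^-1]

Both sides have the same dimensions, so the equation is dimensionally consistent.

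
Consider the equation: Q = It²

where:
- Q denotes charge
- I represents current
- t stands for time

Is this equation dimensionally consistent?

No

Q (charge) has dimensions [I T].
I (current) has dimensions [I].
t (time) has dimensions [T].

Left side: [I T]
Right side: [I T^2]

The two sides have different dimensions, so the equation is NOT dimensionally consistent.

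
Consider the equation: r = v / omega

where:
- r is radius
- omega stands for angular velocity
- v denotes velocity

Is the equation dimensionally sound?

Yes

r (radius) has dimensions [L].
omega (angular velocity) has dimensions [T^-1].
v (velocity) has dimensions [L T^-1].

Left side: [L]
Right side: [L]

Both sides have the same dimensions, so the equation is dimensionally consistent.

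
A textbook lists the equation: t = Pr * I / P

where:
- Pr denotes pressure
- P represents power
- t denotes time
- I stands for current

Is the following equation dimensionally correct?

No

Pr (pressure) has dimensions [L^-1 M T^-2].
P (power) has dimensions [L^2 M T^-3].
t (time) has dimensions [T].
I (current) has dimensions [I].

Left side: [T]
Right side: [I L^-3 T]

The two sides have different dimensions, so the equation is NOT dimensionally consistent.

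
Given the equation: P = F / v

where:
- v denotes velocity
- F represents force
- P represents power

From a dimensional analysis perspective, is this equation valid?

No

v (velocity) has dimensions [L T^-1].
F (force) has dimensions [L M T^-2].
P (power) has dimensions [L^2 M T^-3].

Left side: [L^2 M T^-3]
Right side: [M T^-1]

The two sides have different dimensions, so the equation is NOT dimensionally consistent.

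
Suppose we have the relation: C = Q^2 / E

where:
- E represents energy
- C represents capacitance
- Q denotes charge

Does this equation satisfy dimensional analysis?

Yes

E (energy) has dimensions [L^2 M T^-2].
C (capacitance) has dimensions [I^2 L^-2 M^-1 T^4].
Q (charge) has dimensions [I T].

Left side: [I^2 L^-2 M^-1 T^4]
Right side: [I^2 L^-2 M^-1 T^4]

Both sides have the same dimensions, so the equation is dimensionally consistent.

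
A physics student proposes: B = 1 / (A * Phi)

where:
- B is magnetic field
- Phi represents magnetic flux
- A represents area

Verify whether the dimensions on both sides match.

No

B (magnetic field) has dimensions [I^-1 M T^-2].
Phi (magnetic flux) has dimensions [I^-1 L^2 M T^-2].
A (area) has dimensions [L^2].

Left side: [I^-1 M T^-2]
Right side: [I L^-4 M^-1 T^2]

The two sides have different dimensions, so the equation is NOT dimensionally consistent.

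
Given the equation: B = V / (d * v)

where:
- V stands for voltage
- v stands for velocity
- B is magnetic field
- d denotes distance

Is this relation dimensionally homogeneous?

Yes

V (voltage) has dimensions [I^-1 L^2 M T^-3].
v (velocity) has dimensions [L T^-1].
B (magnetic field) has dimensions [I^-1 M T^-2].
d (distance) has dimensions [L].

Left side: [I^-1 M T^-2]
Right side: [I^-1 M T^-2]

Both sides have the same dimensions, so the equation is dimensionally consistent.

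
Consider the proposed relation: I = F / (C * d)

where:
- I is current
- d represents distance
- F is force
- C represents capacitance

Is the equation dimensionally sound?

No

I (current) has dimensions [I].
d (distance) has dimensions [L].
F (force) has dimensions [L M T^-2].
C (capacitance) has dimensions [I^2 L^-2 M^-1 T^4].

Left side: [I]
Right side: [I^-2 L^2 M^2 T^-6]

The two sides have different dimensions, so the equation is NOT dimensionally consistent.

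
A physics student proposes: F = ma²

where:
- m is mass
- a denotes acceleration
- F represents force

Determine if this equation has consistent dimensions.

No

m (mass) has dimensions [M].
a (acceleration) has dimensions [L T^-2].
F (force) has dimensions [L M T^-2].

Left side: [L M T^-2]
Right side: [L^2 M T^-4]

The two sides have different dimensions, so the equation is NOT dimensionally consistent.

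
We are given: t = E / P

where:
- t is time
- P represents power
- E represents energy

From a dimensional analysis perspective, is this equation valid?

Yes

t (time) has dimensions [T].
P (power) has dimensions [L^2 M T^-3].
E (energy) has dimensions [L^2 M T^-2].

Left side: [T]
Right side: [T]

Both sides have the same dimensions, so the equation is dimensionally consistent.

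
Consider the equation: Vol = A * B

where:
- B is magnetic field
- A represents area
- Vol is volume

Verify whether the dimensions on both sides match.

No

B (magnetic field) has dimensions [I^-1 M T^-2].
A (area) has dimensions [L^2].
Vol (volume) has dimensions [L^3].

Left side: [L^3]
Right side: [I^-1 L^2 M T^-2]

The two sides have different dimensions, so the equation is NOT dimensionally consistent.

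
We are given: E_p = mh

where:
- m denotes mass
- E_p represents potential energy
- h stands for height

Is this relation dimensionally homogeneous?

No

m (mass) has dimensions [M].
E_p (potential energy) has dimensions [L^2 M T^-2].
h (height) has dimensions [L].

Left side: [L^2 M T^-2]
Right side: [L M]

The two sides have different dimensions, so the equation is NOT dimensionally consistent.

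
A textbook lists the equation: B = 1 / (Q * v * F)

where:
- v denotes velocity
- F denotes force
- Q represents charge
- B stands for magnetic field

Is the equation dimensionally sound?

No

v (velocity) has dimensions [L T^-1].
F (force) has dimensions [L M T^-2].
Q (charge) has dimensions [I T].
B (magnetic field) has dimensions [I^-1 M T^-2].

Left side: [I^-1 M T^-2]
Right side: [I^-1 L^-2 M^-1 T^2]

The two sides have different dimensions, so the equation is NOT dimensionally consistent.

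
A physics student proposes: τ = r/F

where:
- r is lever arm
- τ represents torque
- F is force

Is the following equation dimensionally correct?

No

r (lever arm) has dimensions [L].
τ (torque) has dimensions [L^2 M T^-2].
F (force) has dimensions [L M T^-2].

Left side: [L^2 M T^-2]
Right side: [M^-1 T^2]

The two sides have different dimensions, so the equation is NOT dimensionally consistent.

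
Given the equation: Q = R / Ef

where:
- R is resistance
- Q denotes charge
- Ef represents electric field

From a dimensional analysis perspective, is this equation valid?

No

R (resistance) has dimensions [I^-2 L^2 M T^-3].
Q (charge) has dimensions [I T].
Ef (electric field) has dimensions [I^-1 L M T^-3].

Left side: [I T]
Right side: [I^-1 L]

The two sides have different dimensions, so the equation is NOT dimensionally consistent.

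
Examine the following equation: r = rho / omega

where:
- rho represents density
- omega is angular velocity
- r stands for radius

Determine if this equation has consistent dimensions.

No

rho (density) has dimensions [L^-3 M].
omega (angular velocity) has dimensions [T^-1].
r (radius) has dimensions [L].

Left side: [L]
Right side: [L^-3 M T]

The two sides have different dimensions, so the equation is NOT dimensionally consistent.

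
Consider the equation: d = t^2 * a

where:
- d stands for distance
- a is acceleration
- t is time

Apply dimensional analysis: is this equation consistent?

Yes

d (distance) has dimensions [L].
a (acceleration) has dimensions [L T^-2].
t (time) has dimensions [T].

Left side: [L]
Right side: [L]

Both sides have the same dimensions, so the equation is dimensionally consistent.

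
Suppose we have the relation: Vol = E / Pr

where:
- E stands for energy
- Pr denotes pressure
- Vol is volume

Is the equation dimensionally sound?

Yes

E (energy) has dimensions [L^2 M T^-2].
Pr (pressure) has dimensions [L^-1 M T^-2].
Vol (volume) has dimensions [L^3].

Left side: [L^3]
Right side: [L^3]

Both sides have the same dimensions, so the equation is dimensionally consistent.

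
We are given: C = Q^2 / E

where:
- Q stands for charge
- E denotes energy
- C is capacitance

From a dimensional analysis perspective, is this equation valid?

Yes

Q (charge) has dimensions [I T].
E (energy) has dimensions [L^2 M T^-2].
C (capacitance) has dimensions [I^2 L^-2 M^-1 T^4].

Left side: [I^2 L^-2 M^-1 T^4]
Right side: [I^2 L^-2 M^-1 T^4]

Both sides have the same dimensions, so the equation is dimensionally consistent.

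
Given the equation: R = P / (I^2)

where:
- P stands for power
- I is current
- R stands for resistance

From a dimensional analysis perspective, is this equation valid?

Yes

P (power) has dimensions [L^2 M T^-3].
I (current) has dimensions [I].
R (resistance) has dimensions [I^-2 L^2 M T^-3].

Left side: [I^-2 L^2 M T^-3]
Right side: [I^-2 L^2 M T^-3]

Both sides have the same dimensions, so the equation is dimensionally consistent.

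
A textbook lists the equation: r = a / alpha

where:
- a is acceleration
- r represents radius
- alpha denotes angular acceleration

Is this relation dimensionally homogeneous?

Yes

a (acceleration) has dimensions [L T^-2].
r (radius) has dimensions [L].
alpha (angular acceleration) has dimensions [T^-2].

Left side: [L]
Right side: [L]

Both sides have the same dimensions, so the equation is dimensionally consistent.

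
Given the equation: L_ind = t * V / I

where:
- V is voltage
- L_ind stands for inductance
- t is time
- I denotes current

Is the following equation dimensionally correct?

Yes

V (voltage) has dimensions [I^-1 L^2 M T^-3].
L_ind (inductance) has dimensions [I^-2 L^2 M T^-2].
t (time) has dimensions [T].
I (current) has dimensions [I].

Left side: [I^-2 L^2 M T^-2]
Right side: [I^-2 L^2 M T^-2]

Both sides have the same dimensions, so the equation is dimensionally consistent.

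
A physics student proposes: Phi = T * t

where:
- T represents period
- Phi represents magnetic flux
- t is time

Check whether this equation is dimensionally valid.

No

T (period) has dimensions [T].
Phi (magnetic flux) has dimensions [I^-1 L^2 M T^-2].
t (time) has dimensions [T].

Left side: [I^-1 L^2 M T^-2]
Right side: [T^2]

The two sides have different dimensions, so the equation is NOT dimensionally consistent.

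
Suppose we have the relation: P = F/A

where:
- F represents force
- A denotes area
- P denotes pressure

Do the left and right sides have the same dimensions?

Yes

F (force) has dimensions [L M T^-2].
A (area) has dimensions [L^2].
P (pressure) has dimensions [L^-1 M T^-2].

Left side: [L^-1 M T^-2]
Right side: [L^-1 M T^-2]

Both sides have the same dimensions, so the equation is dimensionally consistent.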